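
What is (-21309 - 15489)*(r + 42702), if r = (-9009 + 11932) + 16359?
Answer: -2280887232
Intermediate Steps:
r = 19282 (r = 2923 + 16359 = 19282)
(-21309 - 15489)*(r + 42702) = (-21309 - 15489)*(19282 + 42702) = -36798*61984 = -2280887232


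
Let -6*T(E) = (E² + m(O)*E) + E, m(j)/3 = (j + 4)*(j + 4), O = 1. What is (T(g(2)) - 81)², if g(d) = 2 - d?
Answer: 6561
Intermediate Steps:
m(j) = 3*(4 + j)² (m(j) = 3*((j + 4)*(j + 4)) = 3*((4 + j)*(4 + j)) = 3*(4 + j)²)
T(E) = -38*E/3 - E²/6 (T(E) = -((E² + (3*(4 + 1)²)*E) + E)/6 = -((E² + (3*5²)*E) + E)/6 = -((E² + (3*25)*E) + E)/6 = -((E² + 75*E) + E)/6 = -(E² + 76*E)/6 = -38*E/3 - E²/6)
(T(g(2)) - 81)² = (-(2 - 1*2)*(76 + (2 - 1*2))/6 - 81)² = (-(2 - 2)*(76 + (2 - 2))/6 - 81)² = (-⅙*0*(76 + 0) - 81)² = (-⅙*0*76 - 81)² = (0 - 81)² = (-81)² = 6561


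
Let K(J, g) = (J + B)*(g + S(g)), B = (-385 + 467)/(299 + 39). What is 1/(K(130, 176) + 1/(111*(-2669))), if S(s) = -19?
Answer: 50067771/1023790225124 ≈ 4.8904e-5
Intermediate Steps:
B = 41/169 (B = 82/338 = 82*(1/338) = 41/169 ≈ 0.24260)
K(J, g) = (-19 + g)*(41/169 + J) (K(J, g) = (J + 41/169)*(g - 19) = (41/169 + J)*(-19 + g) = (-19 + g)*(41/169 + J))
1/(K(130, 176) + 1/(111*(-2669))) = 1/((-779/169 - 19*130 + (41/169)*176 + 130*176) + 1/(111*(-2669))) = 1/((-779/169 - 2470 + 7216/169 + 22880) + 1/(-296259)) = 1/(3455727/169 - 1/296259) = 1/(1023790225124/50067771) = 50067771/1023790225124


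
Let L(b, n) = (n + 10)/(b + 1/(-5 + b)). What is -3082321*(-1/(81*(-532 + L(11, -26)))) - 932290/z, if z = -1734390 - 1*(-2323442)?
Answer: -31086824010491/426317549220 ≈ -72.919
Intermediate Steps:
z = 589052 (z = -1734390 + 2323442 = 589052)
L(b, n) = (10 + n)/(b + 1/(-5 + b))
-3082321*(-1/(81*(-532 + L(11, -26)))) - 932290/z = -3082321*(-1/(81*(-532 + (-50 - 5*(-26) + 10*11 + 11*(-26))/(1 + 11² - 5*11)))) - 932290/589052 = -3082321*(-1/(81*(-532 + (-50 + 130 + 110 - 286)/(1 + 121 - 55)))) - 932290*1/589052 = -3082321*(-1/(81*(-532 - 96/67))) - 466145/294526 = -3082321/((-81*(-35740/67))) - 466145/294526 = -3082321/2894940/67 - 466145/294526 = -3082321*67/2894940 - 466145/294526 = -206515507/2894940 - 466145/294526 = -31086824010491/426317549220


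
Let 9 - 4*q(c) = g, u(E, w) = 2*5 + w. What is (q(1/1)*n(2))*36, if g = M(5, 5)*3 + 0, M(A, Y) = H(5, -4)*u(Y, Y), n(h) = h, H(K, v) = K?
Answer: -3888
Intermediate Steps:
u(E, w) = 10 + w
M(A, Y) = 50 + 5*Y (M(A, Y) = 5*(10 + Y) = 50 + 5*Y)
g = 225 (g = (50 + 5*5)*3 + 0 = (50 + 25)*3 + 0 = 75*3 + 0 = 225 + 0 = 225)
q(c) = -54 (q(c) = 9/4 - ¼*225 = 9/4 - 225/4 = -54)
(q(1/1)*n(2))*36 = -54*2*36 = -108*36 = -3888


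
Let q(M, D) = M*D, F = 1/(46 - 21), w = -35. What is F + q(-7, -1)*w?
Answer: -6124/25 ≈ -244.96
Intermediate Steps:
F = 1/25 ≈ 0.040000
q(M, D) = D*M
F + q(-7, -1)*w = 1/25 - 1*(-7)*(-35) = 1/25 + 7*(-35) = 1/25 - 245 = -6124/25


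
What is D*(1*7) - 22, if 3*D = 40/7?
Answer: -26/3 ≈ -8.6667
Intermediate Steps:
D = 40/21 (D = (40/7)/3 = (40*(⅐))/3 = (⅓)*(40/7) = 40/21 ≈ 1.9048)
D*(1*7) - 22 = 40*(1*7)/21 - 22 = (40/21)*7 - 22 = 40/3 - 22 = -26/3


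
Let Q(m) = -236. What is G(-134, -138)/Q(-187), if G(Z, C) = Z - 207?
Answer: 341/236 ≈ 1.4449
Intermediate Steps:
G(Z, C) = -207 + Z
G(-134, -138)/Q(-187) = (-207 - 134)/(-236) = -341*(-1/236) = 341/236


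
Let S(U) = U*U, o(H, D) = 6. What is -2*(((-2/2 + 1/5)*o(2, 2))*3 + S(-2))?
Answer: 104/5 ≈ 20.800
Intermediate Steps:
S(U) = U²
-2*(((-2/2 + 1/5)*o(2, 2))*3 + S(-2)) = -2*(((-2/2 + 1/5)*6)*3 + (-2)²) = -2*(((-2*½ + 1*(⅕))*6)*3 + 4) = -2*(((-1 + ⅕)*6)*3 + 4) = -2*(-⅘*6*3 + 4) = -2*(-24/5*3 + 4) = -2*(-72/5 + 4) = -2*(-52/5) = 104/5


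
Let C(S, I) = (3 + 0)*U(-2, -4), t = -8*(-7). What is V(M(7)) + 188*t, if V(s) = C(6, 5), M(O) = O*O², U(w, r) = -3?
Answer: 10519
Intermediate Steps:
t = 56
C(S, I) = -9 (C(S, I) = (3 + 0)*(-3) = 3*(-3) = -9)
M(O) = O³
V(s) = -9
V(M(7)) + 188*t = -9 + 188*56 = -9 + 10528 = 10519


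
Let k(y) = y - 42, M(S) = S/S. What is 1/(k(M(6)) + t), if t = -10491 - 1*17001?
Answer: -1/27533 ≈ -3.6320e-5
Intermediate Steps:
M(S) = 1
k(y) = -42 + y
t = -27492 (t = -10491 - 17001 = -27492)
1/(k(M(6)) + t) = 1/((-42 + 1) - 27492) = 1/(-41 - 27492) = 1/(-27533) = -1/27533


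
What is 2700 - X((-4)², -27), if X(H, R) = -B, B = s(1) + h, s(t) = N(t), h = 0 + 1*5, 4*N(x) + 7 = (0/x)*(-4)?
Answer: 10813/4 ≈ 2703.3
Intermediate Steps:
N(x) = -7/4 (N(x) = -7/4 + ((0/x)*(-4))/4 = -7/4 + (0*(-4))/4 = -7/4 + (¼)*0 = -7/4 + 0 = -7/4)
h = 5 (h = 0 + 5 = 5)
s(t) = -7/4
B = 13/4 (B = -7/4 + 5 = 13/4 ≈ 3.2500)
X(H, R) = -13/4 (X(H, R) = -1*13/4 = -13/4)
2700 - X((-4)², -27) = 2700 - 1*(-13/4) = 2700 + 13/4 = 10813/4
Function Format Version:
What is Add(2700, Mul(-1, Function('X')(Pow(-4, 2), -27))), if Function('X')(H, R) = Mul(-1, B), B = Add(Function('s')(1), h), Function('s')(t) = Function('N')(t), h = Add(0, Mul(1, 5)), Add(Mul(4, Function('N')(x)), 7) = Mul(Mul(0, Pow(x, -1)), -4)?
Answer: Rational(10813, 4) ≈ 2703.3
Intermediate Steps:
Function('N')(x) = Rational(-7, 4) (Function('N')(x) = Add(Rational(-7, 4), Mul(Rational(1, 4), Mul(Mul(0, Pow(x, -1)), -4))) = Add(Rational(-7, 4), Mul(Rational(1, 4), Mul(0, -4))) = Add(Rational(-7, 4), Mul(Rational(1, 4), 0)) = Add(Rational(-7, 4), 0) = Rational(-7, 4))
h = 5 (h = Add(0, 5) = 5)
Function('s')(t) = Rational(-7, 4)
B = Rational(13, 4) (B = Add(Rational(-7, 4), 5) = Rational(13, 4) ≈ 3.2500)
Function('X')(H, R) = Rational(-13, 4) (Function('X')(H, R) = Mul(-1, Rational(13, 4)) = Rational(-13, 4))
Add(2700, Mul(-1, Function('X')(Pow(-4, 2), -27))) = Add(2700, Mul(-1, Rational(-13, 4))) = Add(2700, Rational(13, 4)) = Rational(10813, 4)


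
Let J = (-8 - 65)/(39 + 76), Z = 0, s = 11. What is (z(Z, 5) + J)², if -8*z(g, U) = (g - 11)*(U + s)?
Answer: 6036849/13225 ≈ 456.47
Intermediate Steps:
J = -73/115 ≈ -0.63478
z(g, U) = -(-11 + g)*(11 + U)/8 (z(g, U) = -(g - 11)*(U + 11)/8 = -(-11 + g)*(11 + U)/8)
(z(Z, 5) + J)² = ((121/8 - 11/8*0 + (11/8)*5 - ⅛*5*0) - 73/115)² = ((121/8 + 0 + 55/8 + 0) - 73/115)² = (22 - 73/115)² = (2457/115)² = 6036849/13225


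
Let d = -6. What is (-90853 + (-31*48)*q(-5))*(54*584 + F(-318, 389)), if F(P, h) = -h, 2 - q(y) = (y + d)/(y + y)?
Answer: -14357552267/5 ≈ -2.8715e+9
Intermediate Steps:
q(y) = 2 - (-6 + y)/(2*y) (q(y) = 2 - (y - 6)/(y + y) = 2 - (-6 + y)/(2*y))
(-90853 + (-31*48)*q(-5))*(54*584 + F(-318, 389)) = (-90853 + (-31*48)*(3/2 + 3/(-5)))*(54*584 - 1*389) = (-90853 - 1488*(3/2 + 3*(-⅕)))*(31536 - 389) = (-90853 - 1488*(3/2 - ⅗))*31147 = (-90853 - 1488*9/10)*31147 = (-90853 - 6696/5)*31147 = -460961/5*31147 = -14357552267/5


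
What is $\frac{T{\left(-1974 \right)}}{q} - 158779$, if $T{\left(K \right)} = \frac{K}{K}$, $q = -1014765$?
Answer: $- \frac{161123371936}{1014765} \approx -1.5878 \cdot 10^{5}$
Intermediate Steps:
$T{\left(K \right)} = 1$
$\frac{T{\left(-1974 \right)}}{q} - 158779 = 1 \frac{1}{-1014765} - 158779 = 1 \left(- \frac{1}{1014765}\right) - 158779 = - \frac{1}{1014765} - 158779 = - \frac{161123371936}{1014765}$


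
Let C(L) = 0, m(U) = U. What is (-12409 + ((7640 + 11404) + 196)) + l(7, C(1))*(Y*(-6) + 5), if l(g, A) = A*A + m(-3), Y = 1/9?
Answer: 6818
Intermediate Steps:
Y = ⅑ ≈ 0.11111
l(g, A) = -3 + A² (l(g, A) = A*A - 3 = A² - 3 = -3 + A²)
(-12409 + ((7640 + 11404) + 196)) + l(7, C(1))*(Y*(-6) + 5) = (-12409 + ((7640 + 11404) + 196)) + (-3 + 0²)*((⅑)*(-6) + 5) = (-12409 + (19044 + 196)) + (-3 + 0)*(-⅔ + 5) = (-12409 + 19240) - 3*13/3 = 6831 - 13 = 6818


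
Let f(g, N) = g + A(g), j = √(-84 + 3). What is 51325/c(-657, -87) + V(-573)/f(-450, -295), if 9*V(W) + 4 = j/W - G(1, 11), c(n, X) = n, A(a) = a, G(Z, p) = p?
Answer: -3079427/39420 + I/515700 ≈ -78.118 + 1.9391e-6*I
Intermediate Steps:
j = 9*I (j = √(-81) = 9*I ≈ 9.0*I)
V(W) = -5/3 + I/W (V(W) = -4/9 + ((9*I)/W - 1*11)/9 = -4/9 + (9*I/W - 11)/9 = -4/9 + (-11 + 9*I/W)/9 = -4/9 + (-11/9 + I/W) = -5/3 + I/W)
f(g, N) = 2*g (f(g, N) = g + g = 2*g)
51325/c(-657, -87) + V(-573)/f(-450, -295) = 51325/(-657) + (-5/3 + I/(-573))/((2*(-450))) = 51325*(-1/657) + (-5/3 + I*(-1/573))/(-900) = -51325/657 + (-5/3 - I/573)*(-1/900) = -51325/657 + (1/540 + I/515700) = -3079427/39420 + I/515700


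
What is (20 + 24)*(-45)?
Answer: -1980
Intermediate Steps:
(20 + 24)*(-45) = 44*(-45) = -1980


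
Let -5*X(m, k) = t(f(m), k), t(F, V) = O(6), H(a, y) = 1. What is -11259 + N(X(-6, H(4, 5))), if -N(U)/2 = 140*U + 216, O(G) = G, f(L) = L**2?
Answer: -11355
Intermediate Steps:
t(F, V) = 6
X(m, k) = -6/5 (X(m, k) = -1/5*6 = -6/5)
N(U) = -432 - 280*U (N(U) = -2*(140*U + 216) = -2*(216 + 140*U) = -432 - 280*U)
-11259 + N(X(-6, H(4, 5))) = -11259 + (-432 - 280*(-6/5)) = -11259 + (-432 + 336) = -11259 - 96 = -11355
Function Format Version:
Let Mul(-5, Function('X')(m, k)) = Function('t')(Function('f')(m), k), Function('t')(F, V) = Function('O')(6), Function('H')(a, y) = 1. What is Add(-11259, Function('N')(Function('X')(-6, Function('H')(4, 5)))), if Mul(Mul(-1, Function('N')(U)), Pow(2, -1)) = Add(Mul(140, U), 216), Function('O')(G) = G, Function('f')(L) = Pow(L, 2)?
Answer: -11355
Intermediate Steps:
Function('t')(F, V) = 6
Function('X')(m, k) = Rational(-6, 5) (Function('X')(m, k) = Mul(Rational(-1, 5), 6) = Rational(-6, 5))
Function('N')(U) = Add(-432, Mul(-280, U)) (Function('N')(U) = Mul(-2, Add(Mul(140, U), 216)) = Mul(-2, Add(216, Mul(140, U))) = Add(-432, Mul(-280, U)))
Add(-11259, Function('N')(Function('X')(-6, Function('H')(4, 5)))) = Add(-11259, Add(-432, Mul(-280, Rational(-6, 5)))) = Add(-11259, Add(-432, 336)) = Add(-11259, -96) = -11355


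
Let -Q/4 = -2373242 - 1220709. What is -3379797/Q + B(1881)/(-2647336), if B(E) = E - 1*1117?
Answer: -1119805173131/4757197932268 ≈ -0.23539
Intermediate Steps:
B(E) = -1117 + E (B(E) = E - 1117 = -1117 + E)
Q = 14375804 (Q = -4*(-2373242 - 1220709) = -4*(-3593951) = 14375804)
-3379797/Q + B(1881)/(-2647336) = -3379797/14375804 + (-1117 + 1881)/(-2647336) = -3379797*1/14375804 + 764*(-1/2647336) = -3379797/14375804 - 191/661834 = -1119805173131/4757197932268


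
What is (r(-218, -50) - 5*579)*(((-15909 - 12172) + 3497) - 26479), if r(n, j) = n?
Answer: 158959119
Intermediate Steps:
(r(-218, -50) - 5*579)*(((-15909 - 12172) + 3497) - 26479) = (-218 - 5*579)*(((-15909 - 12172) + 3497) - 26479) = (-218 - 2895)*((-28081 + 3497) - 26479) = -3113*(-24584 - 26479) = -3113*(-51063) = 158959119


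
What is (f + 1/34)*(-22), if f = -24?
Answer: 8965/17 ≈ 527.35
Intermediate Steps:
(f + 1/34)*(-22) = (-24 + 1/34)*(-22) = -815/34*(-22) = 8965/17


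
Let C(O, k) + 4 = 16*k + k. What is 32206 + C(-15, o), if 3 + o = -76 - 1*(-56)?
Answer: 31811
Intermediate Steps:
o = -23 (o = -3 + (-76 - 1*(-56)) = -3 + (-76 + 56) = -3 - 20 = -23)
C(O, k) = -4 + 17*k (C(O, k) = -4 + (16*k + k) = -4 + 17*k)
32206 + C(-15, o) = 32206 + (-4 + 17*(-23)) = 32206 + (-4 - 391) = 32206 - 395 = 31811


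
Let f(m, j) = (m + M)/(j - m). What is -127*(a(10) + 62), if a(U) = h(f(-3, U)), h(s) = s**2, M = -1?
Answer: -1332738/169 ≈ -7886.0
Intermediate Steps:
f(m, j) = (-1 + m)/(j - m) (f(m, j) = (m - 1)/(j - m) = (-1 + m)/(j - m))
a(U) = 16/(3 + U)**2 (a(U) = ((-1 - 3)/(U - 1*(-3)))**2 = (-4/(U + 3))**2 = (-4/(3 + U))**2 = 16/(3 + U)**2)
-127*(a(10) + 62) = -127*(16/(3 + 10)**2 + 62) = -127*(16/13**2 + 62) = -127*(16*(1/169) + 62) = -127*(16/169 + 62) = -127*10494/169 = -1332738/169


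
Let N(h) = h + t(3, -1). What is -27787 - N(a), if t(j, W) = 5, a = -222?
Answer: -27570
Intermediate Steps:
N(h) = 5 + h (N(h) = h + 5 = 5 + h)
-27787 - N(a) = -27787 - (5 - 222) = -27787 - 1*(-217) = -27787 + 217 = -27570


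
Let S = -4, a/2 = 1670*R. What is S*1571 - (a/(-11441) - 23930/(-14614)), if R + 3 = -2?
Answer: -525597466373/83599387 ≈ -6287.1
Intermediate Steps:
R = -5 (R = -3 - 2 = -5)
a = -16700 (a = 2*(1670*(-5)) = 2*(-8350) = -16700)
S*1571 - (a/(-11441) - 23930/(-14614)) = -4*1571 - (-16700/(-11441) - 23930/(-14614)) = -6284 - (-16700*(-1/11441) - 23930*(-1/14614)) = -6284 - (16700/11441 + 11965/7307) = -6284 - 1*258918465/83599387 = -6284 - 258918465/83599387 = -525597466373/83599387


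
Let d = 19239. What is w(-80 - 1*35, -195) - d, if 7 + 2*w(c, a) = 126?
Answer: -38359/2 ≈ -19180.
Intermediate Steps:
w(c, a) = 119/2 (w(c, a) = -7/2 + (½)*126 = -7/2 + 63 = 119/2)
w(-80 - 1*35, -195) - d = 119/2 - 1*19239 = 119/2 - 19239 = -38359/2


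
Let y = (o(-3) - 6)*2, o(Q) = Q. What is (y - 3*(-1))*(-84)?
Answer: 1260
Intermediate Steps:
y = -18 (y = (-3 - 6)*2 = -9*2 = -18)
(y - 3*(-1))*(-84) = (-18 - 3*(-1))*(-84) = (-18 + 3)*(-84) = -15*(-84) = 1260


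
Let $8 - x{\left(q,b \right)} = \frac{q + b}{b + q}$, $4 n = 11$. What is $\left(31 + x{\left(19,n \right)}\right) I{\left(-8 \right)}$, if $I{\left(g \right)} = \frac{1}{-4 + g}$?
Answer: $- \frac{19}{6} \approx -3.1667$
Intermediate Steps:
$n = \frac{11}{4}$ ($n = \frac{1}{4} \cdot 11 = \frac{11}{4} \approx 2.75$)
$x{\left(q,b \right)} = 7$ ($x{\left(q,b \right)} = 8 - \frac{q + b}{b + q} = 8 - \frac{b + q}{b + q} = 8 - 1 = 7$)
$\left(31 + x{\left(19,n \right)}\right) I{\left(-8 \right)} = \frac{31 + 7}{-4 - 8} = \frac{38}{-12} = 38 \left(- \frac{1}{12}\right) = - \frac{19}{6}$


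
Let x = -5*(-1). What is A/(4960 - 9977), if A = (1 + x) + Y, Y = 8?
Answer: -14/5017 ≈ -0.0027905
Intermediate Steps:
x = 5
A = 14 (A = (1 + 5) + 8 = 6 + 8 = 14)
A/(4960 - 9977) = 14/(4960 - 9977) = 14/(-5017) = 14*(-1/5017) = -14/5017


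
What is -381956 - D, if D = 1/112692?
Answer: -43043385553/112692 ≈ -3.8196e+5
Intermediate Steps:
D = 1/112692 ≈ 8.8737e-6
-381956 - D = -381956 - 1*1/112692 = -381956 - 1/112692 = -43043385553/112692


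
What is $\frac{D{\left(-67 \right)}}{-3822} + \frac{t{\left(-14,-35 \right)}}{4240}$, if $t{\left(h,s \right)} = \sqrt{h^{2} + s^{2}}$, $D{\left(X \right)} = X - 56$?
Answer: $\frac{41}{1274} + \frac{7 \sqrt{29}}{4240} \approx 0.041073$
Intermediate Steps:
$D{\left(X \right)} = -56 + X$
$\frac{D{\left(-67 \right)}}{-3822} + \frac{t{\left(-14,-35 \right)}}{4240} = \frac{-56 - 67}{-3822} + \frac{\sqrt{\left(-14\right)^{2} + \left(-35\right)^{2}}}{4240} = \left(-123\right) \left(- \frac{1}{3822}\right) + \sqrt{196 + 1225} \cdot \frac{1}{4240} = \frac{41}{1274} + \sqrt{1421} \cdot \frac{1}{4240} = \frac{41}{1274} + 7 \sqrt{29} \cdot \frac{1}{4240} = \frac{41}{1274} + \frac{7 \sqrt{29}}{4240}$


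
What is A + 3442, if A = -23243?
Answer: -19801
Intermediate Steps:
A + 3442 = -23243 + 3442 = -19801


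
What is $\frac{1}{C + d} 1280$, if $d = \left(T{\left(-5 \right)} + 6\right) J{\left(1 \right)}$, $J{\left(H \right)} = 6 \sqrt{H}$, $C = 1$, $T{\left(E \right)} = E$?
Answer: $\frac{1280}{7} \approx 182.86$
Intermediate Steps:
$d = 6$ ($d = \left(-5 + 6\right) 6 \sqrt{1} = 1 \cdot 6 \cdot 1 = 1 \cdot 6 = 6$)
$\frac{1}{C + d} 1280 = \frac{1}{1 + 6} \cdot 1280 = \frac{1}{7} \cdot 1280 = \frac{1280}{7}$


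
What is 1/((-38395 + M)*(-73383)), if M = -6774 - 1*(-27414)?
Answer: 1/1302915165 ≈ 7.6751e-10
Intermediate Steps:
M = 20640 (M = -6774 + 27414 = 20640)
1/((-38395 + M)*(-73383)) = 1/((-38395 + 20640)*(-73383)) = -1/73383/(-17755) = -1/17755*(-1/73383) = 1/1302915165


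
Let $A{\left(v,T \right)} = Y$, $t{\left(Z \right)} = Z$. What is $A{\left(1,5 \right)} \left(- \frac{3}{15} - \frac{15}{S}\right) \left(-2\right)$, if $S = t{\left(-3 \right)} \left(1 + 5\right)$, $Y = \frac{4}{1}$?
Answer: $- \frac{76}{15} \approx -5.0667$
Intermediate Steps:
$Y = 4$ ($Y = 4 \cdot 1 = 4$)
$A{\left(v,T \right)} = 4$
$S = -18$ ($S = - 3 \left(1 + 5\right) = \left(-3\right) 6 = -18$)
$A{\left(1,5 \right)} \left(- \frac{3}{15} - \frac{15}{S}\right) \left(-2\right) = 4 \left(- \frac{3}{15} - \frac{15}{-18}\right) \left(-2\right) = 4 \left(\left(-3\right) \frac{1}{15} - - \frac{5}{6}\right) \left(-2\right) = 4 \left(- \frac{1}{5} + \frac{5}{6}\right) \left(-2\right) = 4 \cdot \frac{19}{30} \left(-2\right) = \frac{38}{15} \left(-2\right) = - \frac{76}{15}$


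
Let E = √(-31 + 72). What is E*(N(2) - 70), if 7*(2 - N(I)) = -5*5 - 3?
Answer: -64*√41 ≈ -409.80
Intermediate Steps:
N(I) = 6 (N(I) = 2 - (-5*5 - 3)/7 = 2 - (-25 - 3)/7 = 2 - ⅐*(-28) = 2 + 4 = 6)
E = √41 ≈ 6.4031
E*(N(2) - 70) = √41*(6 - 70) = √41*(-64) = -64*√41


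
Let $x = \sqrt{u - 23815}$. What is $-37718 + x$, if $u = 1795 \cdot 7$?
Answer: $-37718 + 75 i \sqrt{2} \approx -37718.0 + 106.07 i$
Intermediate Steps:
$u = 12565$
$x = 75 i \sqrt{2}$ ($x = \sqrt{12565 - 23815} = \sqrt{-11250} = 75 i \sqrt{2} \approx 106.07 i$)
$-37718 + x = -37718 + 75 i \sqrt{2}$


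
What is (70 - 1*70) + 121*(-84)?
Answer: -10164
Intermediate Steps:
(70 - 1*70) + 121*(-84) = (70 - 70) - 10164 = 0 - 10164 = -10164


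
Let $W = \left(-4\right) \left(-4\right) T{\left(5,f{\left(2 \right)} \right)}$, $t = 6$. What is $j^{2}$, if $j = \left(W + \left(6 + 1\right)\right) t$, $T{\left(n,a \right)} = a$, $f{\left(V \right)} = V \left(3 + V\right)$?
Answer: $1004004$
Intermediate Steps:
$W = 160$ ($W = \left(-4\right) \left(-4\right) 2 \left(3 + 2\right) = 16 \cdot 2 \cdot 5 = 16 \cdot 10 = 160$)
$j = 1002$ ($j = \left(160 + \left(6 + 1\right)\right) 6 = \left(160 + 7\right) 6 = 167 \cdot 6 = 1002$)
$j^{2} = 1002^{2} = 1004004$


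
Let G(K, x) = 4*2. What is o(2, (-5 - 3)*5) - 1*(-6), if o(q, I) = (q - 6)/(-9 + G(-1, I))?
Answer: 10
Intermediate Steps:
G(K, x) = 8
o(q, I) = 6 - q (o(q, I) = (q - 6)/(-9 + 8) = (-6 + q)/(-1) = (-6 + q)*(-1) = 6 - q)
o(2, (-5 - 3)*5) - 1*(-6) = (6 - 1*2) - 1*(-6) = (6 - 2) + 6 = 4 + 6 = 10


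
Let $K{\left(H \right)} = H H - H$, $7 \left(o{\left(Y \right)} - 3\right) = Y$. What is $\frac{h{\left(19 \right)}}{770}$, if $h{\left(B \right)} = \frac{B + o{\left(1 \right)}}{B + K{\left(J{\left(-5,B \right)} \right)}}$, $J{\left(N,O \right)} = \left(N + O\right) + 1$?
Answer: $\frac{31}{246862} \approx 0.00012558$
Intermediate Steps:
$o{\left(Y \right)} = 3 + \frac{Y}{7}$
$J{\left(N,O \right)} = 1 + N + O$
$K{\left(H \right)} = H^{2} - H$
$h{\left(B \right)} = \frac{\frac{22}{7} + B}{B + \left(-5 + B\right) \left(-4 + B\right)}$ ($h{\left(B \right)} = \frac{B + \left(3 + \frac{1}{7} \cdot 1\right)}{B + \left(1 - 5 + B\right) \left(-1 + \left(1 - 5 + B\right)\right)} = \frac{B + \left(3 + \frac{1}{7}\right)}{B + \left(-4 + B\right) \left(-1 + \left(-4 + B\right)\right)} = \frac{B + \frac{22}{7}}{B + \left(-4 + B\right) \left(-5 + B\right)} = \frac{\frac{22}{7} + B}{B + \left(-5 + B\right) \left(-4 + B\right)}$)
$\frac{h{\left(19 \right)}}{770} = \frac{\frac{1}{20 + 19^{2} - 152} \left(\frac{22}{7} + 19\right)}{770} = \frac{1}{20 + 361 - 152} \cdot \frac{155}{7} \cdot \frac{1}{770} = \frac{1}{229} \cdot \frac{155}{7} \cdot \frac{1}{770} = \frac{155}{1603} \cdot \frac{1}{770} = \frac{31}{246862}$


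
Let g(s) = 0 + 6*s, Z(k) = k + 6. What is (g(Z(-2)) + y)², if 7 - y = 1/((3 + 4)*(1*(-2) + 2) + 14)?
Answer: 187489/196 ≈ 956.58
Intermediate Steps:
Z(k) = 6 + k
g(s) = 6*s
y = 97/14 (y = 7 - 1/((3 + 4)*(1*(-2) + 2) + 14) = 7 - 1/(7*(-2 + 2) + 14) = 7 - 1/(7*0 + 14) = 7 - 1/(0 + 14) = 7 - 1/14 = 97/14 ≈ 6.9286)
(g(Z(-2)) + y)² = (6*(6 - 2) + 97/14)² = (6*4 + 97/14)² = (24 + 97/14)² = (433/14)² = 187489/196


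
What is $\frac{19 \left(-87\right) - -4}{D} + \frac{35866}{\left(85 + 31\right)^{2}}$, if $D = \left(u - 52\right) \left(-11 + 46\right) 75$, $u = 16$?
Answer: $\frac{426440743}{158949000} \approx 2.6829$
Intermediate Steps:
$D = -94500$ ($D = \left(16 - 52\right) \left(-11 + 46\right) 75 = \left(-36\right) 35 \cdot 75 = \left(-1260\right) 75 = -94500$)
$\frac{19 \left(-87\right) - -4}{D} + \frac{35866}{\left(85 + 31\right)^{2}} = \frac{19 \left(-87\right) - -4}{-94500} + \frac{35866}{\left(85 + 31\right)^{2}} = \left(-1653 + \left(-9 + 13\right)\right) \left(- \frac{1}{94500}\right) + \frac{35866}{116^{2}} = \left(-1653 + 4\right) \left(- \frac{1}{94500}\right) + \frac{35866}{13456} = \left(-1649\right) \left(- \frac{1}{94500}\right) + 35866 \cdot \frac{1}{13456} = \frac{1649}{94500} + \frac{17933}{6728} = \frac{426440743}{158949000}$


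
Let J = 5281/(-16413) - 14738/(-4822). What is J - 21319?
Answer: -843521774111/39571743 ≈ -21316.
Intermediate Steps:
J = 108214906/39571743 (J = 5281*(-1/16413) - 14738*(-1/4822) = -5281/16413 + 7369/2411 = 108214906/39571743 ≈ 2.7346)
J - 21319 = 108214906/39571743 - 21319 = -843521774111/39571743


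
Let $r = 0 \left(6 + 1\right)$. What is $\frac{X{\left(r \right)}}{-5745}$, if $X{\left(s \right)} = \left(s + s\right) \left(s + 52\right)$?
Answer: $0$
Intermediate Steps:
$r = 0$ ($r = 0 \cdot 7 = 0$)
$X{\left(s \right)} = 2 s \left(52 + s\right)$
$\frac{X{\left(r \right)}}{-5745} = \frac{2 \cdot 0 \left(52 + 0\right)}{-5745} = 2 \cdot 0 \cdot 52 \left(- \frac{1}{5745}\right) = 0 \left(- \frac{1}{5745}\right) = 0$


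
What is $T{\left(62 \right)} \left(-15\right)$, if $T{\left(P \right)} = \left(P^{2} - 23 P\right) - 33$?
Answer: $-35775$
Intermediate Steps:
$T{\left(P \right)} = -33 + P^{2} - 23 P$
$T{\left(62 \right)} \left(-15\right) = \left(-33 + 62^{2} - 1426\right) \left(-15\right) = \left(-33 + 3844 - 1426\right) \left(-15\right) = 2385 \left(-15\right) = -35775$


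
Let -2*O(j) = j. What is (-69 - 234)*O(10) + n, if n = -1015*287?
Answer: -289790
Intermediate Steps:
O(j) = -j/2
n = -291305
(-69 - 234)*O(10) + n = (-69 - 234)*(-½*10) - 291305 = -303*(-5) - 291305 = 1515 - 291305 = -289790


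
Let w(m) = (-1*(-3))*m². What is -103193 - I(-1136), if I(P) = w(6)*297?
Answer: -135269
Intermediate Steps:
w(m) = 3*m²
I(P) = 32076 (I(P) = (3*6²)*297 = (3*36)*297 = 108*297 = 32076)
-103193 - I(-1136) = -103193 - 1*32076 = -103193 - 32076 = -135269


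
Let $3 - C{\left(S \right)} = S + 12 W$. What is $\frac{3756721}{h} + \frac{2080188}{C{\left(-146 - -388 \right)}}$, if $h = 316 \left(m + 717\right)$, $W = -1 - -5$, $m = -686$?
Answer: $- \frac{19299342721}{2811452} \approx -6864.5$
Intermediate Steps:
$W = 4$ ($W = -1 + 5 = 4$)
$C{\left(S \right)} = -45 - S$ ($C{\left(S \right)} = 3 - \left(S + 12 \cdot 4\right) = 3 - \left(S + 48\right) = 3 - \left(48 + S\right) = -45 - S$)
$h = 9796$ ($h = 316 \left(-686 + 717\right) = 316 \cdot 31 = 9796$)
$\frac{3756721}{h} + \frac{2080188}{C{\left(-146 - -388 \right)}} = \frac{3756721}{9796} + \frac{2080188}{-45 - \left(-146 - -388\right)} = 3756721 \cdot \frac{1}{9796} + \frac{2080188}{-45 - \left(-146 + 388\right)} = \frac{3756721}{9796} + \frac{2080188}{-45 - 242} = \frac{3756721}{9796} + \frac{2080188}{-287} = \frac{3756721}{9796} + 2080188 \left(- \frac{1}{287}\right) = \frac{3756721}{9796} - \frac{2080188}{287} = - \frac{19299342721}{2811452}$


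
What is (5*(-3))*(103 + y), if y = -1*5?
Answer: -1470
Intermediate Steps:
y = -5
(5*(-3))*(103 + y) = (5*(-3))*(103 - 5) = -15*98 = -1470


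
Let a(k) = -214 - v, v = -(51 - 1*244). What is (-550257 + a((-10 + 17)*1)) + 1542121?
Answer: 991457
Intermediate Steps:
v = 193 (v = -(51 - 244) = -1*(-193) = 193)
a(k) = -407 (a(k) = -214 - 1*193 = -214 - 193 = -407)
(-550257 + a((-10 + 17)*1)) + 1542121 = (-550257 - 407) + 1542121 = -550664 + 1542121 = 991457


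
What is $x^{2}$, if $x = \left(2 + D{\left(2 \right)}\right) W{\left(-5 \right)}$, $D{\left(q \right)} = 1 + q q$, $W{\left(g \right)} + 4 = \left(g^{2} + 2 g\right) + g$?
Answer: $1764$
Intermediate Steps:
$W{\left(g \right)} = -4 + g^{2} + 3 g$ ($W{\left(g \right)} = -4 + \left(\left(g^{2} + 2 g\right) + g\right) = -4 + \left(g^{2} + 3 g\right) = -4 + g^{2} + 3 g$)
$D{\left(q \right)} = 1 + q^{2}$
$x = 42$ ($x = \left(2 + \left(1 + 2^{2}\right)\right) \left(-4 + \left(-5\right)^{2} + 3 \left(-5\right)\right) = \left(2 + \left(1 + 4\right)\right) \left(-4 + 25 - 15\right) = \left(2 + 5\right) 6 = 7 \cdot 6 = 42$)
$x^{2} = 42^{2} = 1764$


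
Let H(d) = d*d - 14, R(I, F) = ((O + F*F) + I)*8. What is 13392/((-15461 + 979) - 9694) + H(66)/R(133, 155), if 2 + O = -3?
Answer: -77583863/145980732 ≈ -0.53147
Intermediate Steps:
O = -5 (O = -2 - 3 = -5)
R(I, F) = -40 + 8*I + 8*F**2 (R(I, F) = ((-5 + F*F) + I)*8 = ((-5 + F**2) + I)*8 = (-5 + I + F**2)*8 = -40 + 8*I + 8*F**2)
H(d) = -14 + d**2 (H(d) = d**2 - 14 = -14 + d**2)
13392/((-15461 + 979) - 9694) + H(66)/R(133, 155) = 13392/((-15461 + 979) - 9694) + (-14 + 66**2)/(-40 + 8*133 + 8*155**2) = 13392/(-14482 - 9694) + (-14 + 4356)/(-40 + 1064 + 8*24025) = 13392/(-24176) + 4342/(-40 + 1064 + 192200) = 13392*(-1/24176) + 4342/193224 = -837/1511 + 4342*(1/193224) = -837/1511 + 2171/96612 = -77583863/145980732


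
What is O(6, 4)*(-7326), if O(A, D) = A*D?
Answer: -175824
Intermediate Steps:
O(6, 4)*(-7326) = (6*4)*(-7326) = 24*(-7326) = -175824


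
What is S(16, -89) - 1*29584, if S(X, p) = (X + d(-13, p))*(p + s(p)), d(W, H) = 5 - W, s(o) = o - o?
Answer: -32610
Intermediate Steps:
s(o) = 0
S(X, p) = p*(18 + X) (S(X, p) = (X + (5 - 1*(-13)))*(p + 0) = (X + (5 + 13))*p = (X + 18)*p = (18 + X)*p = p*(18 + X))
S(16, -89) - 1*29584 = -89*(18 + 16) - 1*29584 = -89*34 - 29584 = -3026 - 29584 = -32610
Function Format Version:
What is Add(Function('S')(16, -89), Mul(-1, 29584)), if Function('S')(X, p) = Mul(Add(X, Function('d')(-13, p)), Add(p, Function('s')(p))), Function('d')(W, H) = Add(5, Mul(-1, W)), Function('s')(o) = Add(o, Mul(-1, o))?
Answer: -32610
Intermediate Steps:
Function('s')(o) = 0
Function('S')(X, p) = Mul(p, Add(18, X)) (Function('S')(X, p) = Mul(Add(X, Add(5, Mul(-1, -13))), Add(p, 0)) = Mul(Add(X, Add(5, 13)), p) = Mul(Add(X, 18), p) = Mul(Add(18, X), p) = Mul(p, Add(18, X)))
Add(Function('S')(16, -89), Mul(-1, 29584)) = Add(Mul(-89, Add(18, 16)), Mul(-1, 29584)) = Add(Mul(-89, 34), -29584) = Add(-3026, -29584) = -32610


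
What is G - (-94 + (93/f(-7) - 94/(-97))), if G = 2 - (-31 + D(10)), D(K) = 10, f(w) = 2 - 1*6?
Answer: 54041/388 ≈ 139.28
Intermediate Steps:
f(w) = -4 (f(w) = 2 - 6 = -4)
G = 23 (G = 2 - (-31 + 10) = 2 - 1*(-21) = 2 + 21 = 23)
G - (-94 + (93/f(-7) - 94/(-97))) = 23 - (-94 + (93/(-4) - 94/(-97))) = 23 - (-94 + (93*(-¼) - 94*(-1/97))) = 23 - (-94 + (-93/4 + 94/97)) = 23 - (-94 - 8645/388) = 23 - 1*(-45117/388) = 23 + 45117/388 = 54041/388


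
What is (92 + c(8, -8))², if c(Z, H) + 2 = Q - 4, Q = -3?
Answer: 6889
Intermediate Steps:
c(Z, H) = -9 (c(Z, H) = -2 + (-3 - 4) = -2 - 7 = -9)
(92 + c(8, -8))² = (92 - 9)² = 83² = 6889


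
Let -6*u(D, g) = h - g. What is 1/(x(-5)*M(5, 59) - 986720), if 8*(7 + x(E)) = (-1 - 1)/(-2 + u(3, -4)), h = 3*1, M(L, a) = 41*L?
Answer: -38/37549275 ≈ -1.0120e-6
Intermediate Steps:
h = 3
u(D, g) = -½ + g/6 (u(D, g) = -(3 - g)/6 = -½ + g/6)
x(E) = -263/38 (x(E) = -7 + ((-1 - 1)/(-2 + (-½ + (⅙)*(-4))))/8 = -7 + (-2/(-2 + (-½ - ⅔)))/8 = -7 + (-2/(-2 - 7/6))/8 = -7 + (-2/(-19/6))/8 = -7 + (-2*(-6/19))/8 = -7 + (⅛)*(12/19) = -7 + 3/38 = -263/38)
1/(x(-5)*M(5, 59) - 986720) = 1/(-10783*5/38 - 986720) = 1/(-263/38*205 - 986720) = 1/(-53915/38 - 986720) = 1/(-37549275/38) = -38/37549275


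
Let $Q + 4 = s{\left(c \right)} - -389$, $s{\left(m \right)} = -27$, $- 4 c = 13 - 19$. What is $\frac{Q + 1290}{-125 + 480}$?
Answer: $\frac{1648}{355} \approx 4.6423$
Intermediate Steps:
$c = \frac{3}{2}$ ($c = - \frac{13 - 19}{4} = \left(- \frac{1}{4}\right) \left(-6\right) = \frac{3}{2} \approx 1.5$)
$Q = 358$ ($Q = -4 - -362 = -4 + \left(-27 + 389\right) = -4 + 362 = 358$)
$\frac{Q + 1290}{-125 + 480} = \frac{358 + 1290}{-125 + 480} = \frac{1648}{355}$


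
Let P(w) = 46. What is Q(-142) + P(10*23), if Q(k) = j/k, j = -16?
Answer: 3274/71 ≈ 46.113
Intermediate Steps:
Q(k) = -16/k
Q(-142) + P(10*23) = -16/(-142) + 46 = -16*(-1/142) + 46 = 8/71 + 46 = 3274/71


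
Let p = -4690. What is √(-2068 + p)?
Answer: I*√6758 ≈ 82.207*I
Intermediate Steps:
√(-2068 + p) = √(-2068 - 4690) = √(-6758) = I*√6758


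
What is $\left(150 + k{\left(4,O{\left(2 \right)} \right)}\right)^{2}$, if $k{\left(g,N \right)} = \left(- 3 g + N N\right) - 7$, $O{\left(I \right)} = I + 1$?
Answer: $19600$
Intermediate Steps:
$O{\left(I \right)} = 1 + I$
$k{\left(g,N \right)} = -7 + N^{2} - 3 g$ ($k{\left(g,N \right)} = \left(- 3 g + N^{2}\right) - 7 = \left(N^{2} - 3 g\right) - 7 = -7 + N^{2} - 3 g$)
$\left(150 + k{\left(4,O{\left(2 \right)} \right)}\right)^{2} = \left(150 - \left(19 - \left(1 + 2\right)^{2}\right)\right)^{2} = \left(150 - \left(19 - 9\right)\right)^{2} = \left(150 - 10\right)^{2} = 140^{2} = 19600$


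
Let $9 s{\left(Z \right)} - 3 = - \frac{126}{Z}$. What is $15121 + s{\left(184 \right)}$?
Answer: $\frac{4173467}{276} \approx 15121.0$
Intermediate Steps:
$s{\left(Z \right)} = \frac{1}{3} - \frac{14}{Z}$ ($s{\left(Z \right)} = \frac{1}{3} + \frac{\left(-126\right) \frac{1}{Z}}{9} = \frac{1}{3} - \frac{14}{Z}$)
$15121 + s{\left(184 \right)} = 15121 + \frac{-42 + 184}{3 \cdot 184} = 15121 + \frac{1}{3} \cdot \frac{1}{184} \cdot 142 = 15121 + \frac{71}{276} = \frac{4173467}{276}$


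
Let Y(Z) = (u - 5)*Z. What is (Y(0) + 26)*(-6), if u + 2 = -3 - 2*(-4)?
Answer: -156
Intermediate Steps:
u = 3 (u = -2 + (-3 - 2*(-4)) = -2 + (-3 + 8) = -2 + 5 = 3)
Y(Z) = -2*Z (Y(Z) = (3 - 5)*Z = -2*Z)
(Y(0) + 26)*(-6) = (-2*0 + 26)*(-6) = (0 + 26)*(-6) = 26*(-6) = -156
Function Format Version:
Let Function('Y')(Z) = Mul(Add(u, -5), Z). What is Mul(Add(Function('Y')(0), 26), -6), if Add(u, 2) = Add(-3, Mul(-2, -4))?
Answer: -156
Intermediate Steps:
u = 3 (u = Add(-2, Add(-3, Mul(-2, -4))) = Add(-2, Add(-3, 8)) = Add(-2, 5) = 3)
Function('Y')(Z) = Mul(-2, Z) (Function('Y')(Z) = Mul(Add(3, -5), Z) = Mul(-2, Z))
Mul(Add(Function('Y')(0), 26), -6) = Mul(Add(Mul(-2, 0), 26), -6) = Mul(Add(0, 26), -6) = Mul(26, -6) = -156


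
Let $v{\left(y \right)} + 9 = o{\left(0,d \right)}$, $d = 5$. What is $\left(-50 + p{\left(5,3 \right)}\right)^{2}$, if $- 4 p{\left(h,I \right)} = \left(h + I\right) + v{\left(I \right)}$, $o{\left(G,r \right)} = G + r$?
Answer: $2601$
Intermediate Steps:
$v{\left(y \right)} = -4$ ($v{\left(y \right)} = -9 + \left(0 + 5\right) = -9 + 5 = -4$)
$p{\left(h,I \right)} = 1 - \frac{I}{4} - \frac{h}{4}$ ($p{\left(h,I \right)} = - \frac{\left(h + I\right) - 4}{4} = - \frac{\left(I + h\right) - 4}{4} = - \frac{-4 + I + h}{4} = 1 - \frac{I}{4} - \frac{h}{4}$)
$\left(-50 + p{\left(5,3 \right)}\right)^{2} = \left(-50 - 1\right)^{2} = \left(-51\right)^{2} = 2601$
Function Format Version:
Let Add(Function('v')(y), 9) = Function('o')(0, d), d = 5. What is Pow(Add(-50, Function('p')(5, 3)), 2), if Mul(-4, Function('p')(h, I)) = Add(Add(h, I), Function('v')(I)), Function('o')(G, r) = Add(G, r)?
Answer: 2601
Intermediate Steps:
Function('v')(y) = -4 (Function('v')(y) = Add(-9, Add(0, 5)) = Add(-9, 5) = -4)
Function('p')(h, I) = Add(1, Mul(Rational(-1, 4), I), Mul(Rational(-1, 4), h)) (Function('p')(h, I) = Mul(Rational(-1, 4), Add(Add(h, I), -4)) = Mul(Rational(-1, 4), Add(Add(I, h), -4)) = Mul(Rational(-1, 4), Add(-4, I, h)) = Add(1, Mul(Rational(-1, 4), I), Mul(Rational(-1, 4), h)))
Pow(Add(-50, Function('p')(5, 3)), 2) = Pow(Add(-50, Add(1, Mul(Rational(-1, 4), 3), Mul(Rational(-1, 4), 5))), 2) = Pow(Add(-50, Add(1, Rational(-3, 4), Rational(-5, 4))), 2) = Pow(Add(-50, -1), 2) = Pow(-51, 2) = 2601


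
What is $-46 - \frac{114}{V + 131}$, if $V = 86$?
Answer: $- \frac{10096}{217} \approx -46.525$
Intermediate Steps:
$-46 - \frac{114}{V + 131} = -46 - \frac{114}{86 + 131} = -46 - \frac{114}{217} = - \frac{10096}{217}$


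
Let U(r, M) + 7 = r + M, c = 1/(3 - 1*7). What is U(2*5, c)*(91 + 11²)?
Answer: 583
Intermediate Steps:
c = -¼ (c = 1/(3 - 7) = 1/(-4) = -¼ ≈ -0.25000)
U(r, M) = -7 + M + r (U(r, M) = -7 + (r + M) = -7 + (M + r) = -7 + M + r)
U(2*5, c)*(91 + 11²) = (-7 - ¼ + 2*5)*(91 + 11²) = (-7 - ¼ + 10)*(91 + 121) = (11/4)*212 = 583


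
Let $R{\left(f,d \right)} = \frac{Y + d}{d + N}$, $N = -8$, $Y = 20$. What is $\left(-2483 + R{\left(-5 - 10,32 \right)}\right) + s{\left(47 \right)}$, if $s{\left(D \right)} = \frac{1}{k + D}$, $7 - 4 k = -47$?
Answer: $- \frac{1801073}{726} \approx -2480.8$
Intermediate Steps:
$k = \frac{27}{2}$ ($k = \frac{7}{4} - - \frac{47}{4} = \frac{7}{4} + \frac{47}{4} = \frac{27}{2} \approx 13.5$)
$s{\left(D \right)} = \frac{1}{\frac{27}{2} + D}$
$R{\left(f,d \right)} = \frac{20 + d}{-8 + d}$ ($R{\left(f,d \right)} = \frac{20 + d}{d - 8} = \frac{20 + d}{-8 + d}$)
$\left(-2483 + R{\left(-5 - 10,32 \right)}\right) + s{\left(47 \right)} = \left(-2483 + \frac{20 + 32}{-8 + 32}\right) + \frac{2}{27 + 2 \cdot 47} = \left(-2483 + \frac{1}{24} \cdot 52\right) + \frac{2}{27 + 94} = \left(-2483 + \frac{1}{24} \cdot 52\right) + \frac{2}{121} = \left(-2483 + \frac{13}{6}\right) + 2 \cdot \frac{1}{121} = - \frac{14885}{6} + \frac{2}{121} = - \frac{1801073}{726}$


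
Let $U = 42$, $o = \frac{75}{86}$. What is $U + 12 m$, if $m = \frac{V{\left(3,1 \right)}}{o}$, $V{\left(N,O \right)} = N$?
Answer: $\frac{2082}{25} \approx 83.28$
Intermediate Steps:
$o = \frac{75}{86}$ ($o = 75 \cdot \frac{1}{86} = \frac{75}{86} \approx 0.87209$)
$m = \frac{86}{25}$ ($m = \frac{3}{\frac{75}{86}} = 3 \cdot \frac{86}{75} = \frac{86}{25} \approx 3.44$)
$U + 12 m = 42 + 12 \cdot \frac{86}{25} = 42 + \frac{1032}{25} = \frac{2082}{25}$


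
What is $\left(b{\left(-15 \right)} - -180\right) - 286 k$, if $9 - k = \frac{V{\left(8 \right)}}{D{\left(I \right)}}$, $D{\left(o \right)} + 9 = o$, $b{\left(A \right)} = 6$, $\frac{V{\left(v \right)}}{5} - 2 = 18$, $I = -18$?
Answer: $- \frac{93076}{27} \approx -3447.3$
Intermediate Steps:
$V{\left(v \right)} = 100$ ($V{\left(v \right)} = 10 + 5 \cdot 18 = 10 + 90 = 100$)
$D{\left(o \right)} = -9 + o$
$k = \frac{343}{27}$ ($k = 9 - \frac{100}{-9 - 18} = 9 - \frac{100}{-27} = 9 - 100 \left(- \frac{1}{27}\right) = 9 - - \frac{100}{27} = 9 + \frac{100}{27} = \frac{343}{27} \approx 12.704$)
$\left(b{\left(-15 \right)} - -180\right) - 286 k = \left(6 - -180\right) - \frac{98098}{27} = \left(6 + 180\right) - \frac{98098}{27} = 186 - \frac{98098}{27} = - \frac{93076}{27}$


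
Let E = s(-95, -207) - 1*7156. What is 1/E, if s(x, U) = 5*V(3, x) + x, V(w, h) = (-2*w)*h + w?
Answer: -1/4386 ≈ -0.00022800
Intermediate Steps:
V(w, h) = w - 2*h*w (V(w, h) = -2*h*w + w = w - 2*h*w)
s(x, U) = 15 - 29*x (s(x, U) = 5*(3*(1 - 2*x)) + x = 5*(3 - 6*x) + x = (15 - 30*x) + x = 15 - 29*x)
E = -4386 (E = (15 - 29*(-95)) - 1*7156 = (15 + 2755) - 7156 = 2770 - 7156 = -4386)
1/E = 1/(-4386) = -1/4386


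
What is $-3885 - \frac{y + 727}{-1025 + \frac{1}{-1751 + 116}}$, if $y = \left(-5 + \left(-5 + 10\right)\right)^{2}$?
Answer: $- \frac{6509589615}{1675876} \approx -3884.3$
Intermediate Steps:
$y = 0$ ($y = \left(-5 + 5\right)^{2} = 0^{2} = 0$)
$-3885 - \frac{y + 727}{-1025 + \frac{1}{-1751 + 116}} = -3885 - \frac{0 + 727}{-1025 + \frac{1}{-1751 + 116}} = -3885 - \frac{727}{-1025 + \frac{1}{-1635}} = -3885 - \frac{727}{-1025 - \frac{1}{1635}} = -3885 - \frac{727}{- \frac{1675876}{1635}} = -3885 - 727 \left(- \frac{1635}{1675876}\right) = -3885 - - \frac{1188645}{1675876} = -3885 + \frac{1188645}{1675876} = - \frac{6509589615}{1675876}$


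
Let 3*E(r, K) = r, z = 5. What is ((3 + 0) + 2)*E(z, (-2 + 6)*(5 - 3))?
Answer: 25/3 ≈ 8.3333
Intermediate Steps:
E(r, K) = r/3
((3 + 0) + 2)*E(z, (-2 + 6)*(5 - 3)) = ((3 + 0) + 2)*((⅓)*5) = (3 + 2)*(5/3) = 5*(5/3) = 25/3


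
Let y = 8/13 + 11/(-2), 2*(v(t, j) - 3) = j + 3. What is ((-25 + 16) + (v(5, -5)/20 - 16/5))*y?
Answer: 15367/260 ≈ 59.104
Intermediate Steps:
v(t, j) = 9/2 + j/2 (v(t, j) = 3 + (j + 3)/2 = 3 + (3 + j)/2 = 3 + (3/2 + j/2) = 9/2 + j/2)
y = -127/26 (y = 8*(1/13) + 11*(-½) = 8/13 - 11/2 = -127/26 ≈ -4.8846)
((-25 + 16) + (v(5, -5)/20 - 16/5))*y = ((-25 + 16) + ((9/2 + (½)*(-5))/20 - 16/5))*(-127/26) = (-9 + ((9/2 - 5/2)*(1/20) - 16*⅕))*(-127/26) = (-9 + (2*(1/20) - 16/5))*(-127/26) = (-9 + (⅒ - 16/5))*(-127/26) = (-9 - 31/10)*(-127/26) = -121/10*(-127/26) = 15367/260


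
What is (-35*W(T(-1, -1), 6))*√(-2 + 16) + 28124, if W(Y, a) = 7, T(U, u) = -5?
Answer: 28124 - 245*√14 ≈ 27207.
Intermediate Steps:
(-35*W(T(-1, -1), 6))*√(-2 + 16) + 28124 = (-35*7)*√(-2 + 16) + 28124 = -245*√14 + 28124 = 28124 - 245*√14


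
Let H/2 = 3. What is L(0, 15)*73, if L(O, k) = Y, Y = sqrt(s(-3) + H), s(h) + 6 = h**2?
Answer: 219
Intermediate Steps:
H = 6 (H = 2*3 = 6)
s(h) = -6 + h**2
Y = 3 (Y = sqrt((-6 + (-3)**2) + 6) = sqrt((-6 + 9) + 6) = sqrt(3 + 6) = sqrt(9) = 3)
L(O, k) = 3
L(0, 15)*73 = 3*73 = 219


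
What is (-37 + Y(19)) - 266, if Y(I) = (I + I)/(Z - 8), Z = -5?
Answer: -3977/13 ≈ -305.92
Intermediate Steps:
Y(I) = -2*I/13 (Y(I) = (I + I)/(-5 - 8) = (2*I)/(-13) = (2*I)*(-1/13) = -2*I/13)
(-37 + Y(19)) - 266 = (-37 - 2/13*19) - 266 = (-37 - 38/13) - 266 = -519/13 - 266 = -3977/13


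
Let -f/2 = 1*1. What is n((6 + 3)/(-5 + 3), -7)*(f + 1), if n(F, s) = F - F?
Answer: 0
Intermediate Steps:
n(F, s) = 0
f = -2 ≈ -2.0000
n((6 + 3)/(-5 + 3), -7)*(f + 1) = 0*(-2 + 1) = 0*(-1) = 0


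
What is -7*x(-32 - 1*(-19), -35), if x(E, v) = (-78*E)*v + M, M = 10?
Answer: 248360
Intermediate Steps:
x(E, v) = 10 - 78*E*v (x(E, v) = (-78*E)*v + 10 = -78*E*v + 10 = 10 - 78*E*v)
-7*x(-32 - 1*(-19), -35) = -7*(10 - 78*(-32 - 1*(-19))*(-35)) = -7*(10 - 78*(-32 + 19)*(-35)) = -7*(10 - 78*(-13)*(-35)) = -7*(10 - 35490) = -7*(-35480) = 248360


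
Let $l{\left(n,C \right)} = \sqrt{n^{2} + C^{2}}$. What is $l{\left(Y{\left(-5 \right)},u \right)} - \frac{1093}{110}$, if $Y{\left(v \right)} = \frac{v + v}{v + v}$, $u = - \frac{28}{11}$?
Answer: $- \frac{1093}{110} + \frac{\sqrt{905}}{11} \approx -7.2015$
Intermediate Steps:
$u = - \frac{28}{11} \approx -2.5455$
$Y{\left(v \right)} = 1$ ($Y{\left(v \right)} = \frac{2 v}{2 v} = 2 v \frac{1}{2 v} = 1$)
$l{\left(n,C \right)} = \sqrt{C^{2} + n^{2}}$
$l{\left(Y{\left(-5 \right)},u \right)} - \frac{1093}{110} = \sqrt{\left(- \frac{28}{11}\right)^{2} + 1^{2}} - \frac{1093}{110} = \sqrt{\frac{784}{121} + 1} - \frac{1093}{110} = \sqrt{\frac{905}{121}} - \frac{1093}{110} = \frac{\sqrt{905}}{11} - \frac{1093}{110} = - \frac{1093}{110} + \frac{\sqrt{905}}{11}$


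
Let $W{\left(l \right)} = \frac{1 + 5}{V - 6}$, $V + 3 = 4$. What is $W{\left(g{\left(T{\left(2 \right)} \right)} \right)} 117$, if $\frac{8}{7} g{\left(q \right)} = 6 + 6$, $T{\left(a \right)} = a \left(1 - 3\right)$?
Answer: $- \frac{702}{5} \approx -140.4$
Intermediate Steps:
$V = 1$ ($V = -3 + 4 = 1$)
$T{\left(a \right)} = - 2 a$ ($T{\left(a \right)} = a \left(-2\right) = - 2 a$)
$g{\left(q \right)} = \frac{21}{2}$ ($g{\left(q \right)} = \frac{7 \left(6 + 6\right)}{8} = \frac{7}{8} \cdot 12 = \frac{21}{2}$)
$W{\left(l \right)} = - \frac{6}{5}$ ($W{\left(l \right)} = \frac{1 + 5}{1 - 6} = \frac{6}{-5} = 6 \left(- \frac{1}{5}\right) = - \frac{6}{5}$)
$W{\left(g{\left(T{\left(2 \right)} \right)} \right)} 117 = \left(- \frac{6}{5}\right) 117 = - \frac{702}{5}$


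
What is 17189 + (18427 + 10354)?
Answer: 45970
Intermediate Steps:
17189 + (18427 + 10354) = 17189 + 28781 = 45970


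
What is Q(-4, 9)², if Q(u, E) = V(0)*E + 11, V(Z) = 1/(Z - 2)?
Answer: 169/4 ≈ 42.250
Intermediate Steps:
V(Z) = 1/(-2 + Z)
Q(u, E) = 11 - E/2 (Q(u, E) = E/(-2 + 0) + 11 = E/(-2) + 11 = -E/2 + 11 = 11 - E/2)
Q(-4, 9)² = (11 - ½*9)² = (11 - 9/2)² = (13/2)² = 169/4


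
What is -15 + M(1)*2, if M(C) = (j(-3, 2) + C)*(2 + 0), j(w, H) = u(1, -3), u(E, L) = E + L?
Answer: -19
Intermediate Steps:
j(w, H) = -2 (j(w, H) = 1 - 3 = -2)
M(C) = -4 + 2*C (M(C) = (-2 + C)*(2 + 0) = (-2 + C)*2 = -4 + 2*C)
-15 + M(1)*2 = -15 + (-4 + 2*1)*2 = -15 + (-4 + 2)*2 = -15 - 2*2 = -15 - 4 = -19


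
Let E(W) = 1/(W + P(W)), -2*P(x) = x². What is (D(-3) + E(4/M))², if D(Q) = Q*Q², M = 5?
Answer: 89401/144 ≈ 620.84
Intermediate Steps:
D(Q) = Q³
P(x) = -x²/2
E(W) = 1/(W - W²/2)
(D(-3) + E(4/M))² = ((-3)³ - 2/((4/5)*(-2 + 4/5)))² = (-27 - 2/((4*(⅕))*(-2 + 4*(⅕))))² = (-27 - 2/(⅘*(-2 + ⅘)))² = (-27 - 2*5/4/(-6/5))² = (-27 - 2*5/4*(-⅚))² = (-27 + 25/12)² = (-299/12)² = 89401/144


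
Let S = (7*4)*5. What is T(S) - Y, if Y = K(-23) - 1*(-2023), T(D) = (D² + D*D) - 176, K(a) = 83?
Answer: 36918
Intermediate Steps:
S = 140 (S = 28*5 = 140)
T(D) = -176 + 2*D² (T(D) = (D² + D²) - 176 = 2*D² - 176 = -176 + 2*D²)
Y = 2106 (Y = 83 - 1*(-2023) = 83 + 2023 = 2106)
T(S) - Y = (-176 + 2*140²) - 1*2106 = (-176 + 2*19600) - 2106 = (-176 + 39200) - 2106 = 39024 - 2106 = 36918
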